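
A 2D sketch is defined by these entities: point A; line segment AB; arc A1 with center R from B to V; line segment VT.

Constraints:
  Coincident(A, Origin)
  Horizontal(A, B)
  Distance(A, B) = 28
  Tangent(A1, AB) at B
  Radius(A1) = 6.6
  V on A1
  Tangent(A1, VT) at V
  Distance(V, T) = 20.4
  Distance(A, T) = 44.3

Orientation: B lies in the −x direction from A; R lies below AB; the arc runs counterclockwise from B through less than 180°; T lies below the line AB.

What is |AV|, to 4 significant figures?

35.18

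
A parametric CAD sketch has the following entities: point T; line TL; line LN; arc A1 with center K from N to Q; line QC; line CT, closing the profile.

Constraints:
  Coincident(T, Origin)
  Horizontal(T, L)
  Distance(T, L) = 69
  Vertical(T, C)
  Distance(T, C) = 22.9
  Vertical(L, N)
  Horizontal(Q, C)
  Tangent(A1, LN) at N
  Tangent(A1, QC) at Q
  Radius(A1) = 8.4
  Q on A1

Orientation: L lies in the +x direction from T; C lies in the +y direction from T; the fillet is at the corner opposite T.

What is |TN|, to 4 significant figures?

70.51

T is at the origin; TL is horizontal with |TL| = 69.0 and L on the +x side, so L = (69.00, 0.000). TC is vertical with |TC| = 22.9 and C on the +y side, so C = (0.000, 22.90). The virtual corner opposite T is at (69.00, 22.90). Tangency of A1 to LN means the radius KN is perpendicular to LN and A1 meets QC tangentially, so KQ is at right angles to QC, with radius 8.4, so the center K sits 8.4 in from both sides at K = (60.60, 14.50). That places the tangent points at N = (69.00, 14.50) on LN and Q = (60.60, 22.90) on QC. Then |TN| = |N − T| = 70.51.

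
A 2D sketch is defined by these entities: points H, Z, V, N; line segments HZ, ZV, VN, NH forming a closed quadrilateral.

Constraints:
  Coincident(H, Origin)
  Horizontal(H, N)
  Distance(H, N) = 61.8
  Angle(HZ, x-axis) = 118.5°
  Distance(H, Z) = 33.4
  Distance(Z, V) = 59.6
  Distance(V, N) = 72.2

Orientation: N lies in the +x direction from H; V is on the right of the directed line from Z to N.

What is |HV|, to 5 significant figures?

29.409

H is at the origin; H and N share the same y with |HN| = 61.8 and N in +x, so N = (61.8, 0). HZ runs at 118.5° with |HZ| = 33.4, so Z = (-15.937, 29.352). V is determined by |ZV| = 59.6 and |VN| = 72.2 together: it lies at the intersection of circle(Z, 59.6) and circle(N, 72.2). With |ZN| = 83.094, the foot of the radical line on ZN is 31.554 from Z and the perpendicular offset is √(59.6² − 31.554²) = 50.562. Taking the right-of-ZN solution: V = (-4.2777, -29.096).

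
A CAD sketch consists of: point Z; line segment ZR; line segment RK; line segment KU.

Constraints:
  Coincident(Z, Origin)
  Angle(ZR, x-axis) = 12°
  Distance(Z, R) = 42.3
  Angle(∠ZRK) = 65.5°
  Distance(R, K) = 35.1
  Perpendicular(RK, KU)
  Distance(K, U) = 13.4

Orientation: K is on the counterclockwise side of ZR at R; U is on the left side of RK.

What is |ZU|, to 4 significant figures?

30.62

Z is at the origin; ZR runs at 12.0° with length 42.3, so R = 42.3·(cos 12.0°, sin 12.0°) = (41.38, 8.795). ∠ZRK = 65.5°, so RK runs at 12.0° + (180° − 65.5°) = 126.5° from the x-axis; with |RK| = 35.1, K = R + 35.1·(cos 126.5°, sin 126.5°) = (20.50, 37.01). RK is perpendicular to KU; with |KU| = 13.4 on the left of RK, U = K + 13.4·(-0.8039, -0.5948) = (9.726, 29.04). Then |ZU| = |U − Z| = 30.62.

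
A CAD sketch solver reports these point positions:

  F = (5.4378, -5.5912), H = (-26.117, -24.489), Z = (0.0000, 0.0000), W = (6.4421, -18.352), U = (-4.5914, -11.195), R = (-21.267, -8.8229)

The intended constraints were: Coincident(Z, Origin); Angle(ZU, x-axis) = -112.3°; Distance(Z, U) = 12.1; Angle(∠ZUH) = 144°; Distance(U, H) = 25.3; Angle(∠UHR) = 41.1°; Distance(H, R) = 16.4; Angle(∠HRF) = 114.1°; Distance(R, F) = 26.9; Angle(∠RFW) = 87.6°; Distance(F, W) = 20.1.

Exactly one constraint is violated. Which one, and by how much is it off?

Distance(F, W) = 20.1 — off by 7.30.

Z = (0.00, 0.00) ✓; ZU at -112.3° ✓; |ZU| = 12.10 ✓; ∠ZUH = 144.0° ✓; |UH| = 25.30 ✓; ∠UHR = 41.10° ✓; |HR| = 16.40 ✓; ∠HRF = 114.1° ✓; |RF| = 26.90 ✓; ∠RFW = 87.60° ✓; |FW| = 12.80 ✗.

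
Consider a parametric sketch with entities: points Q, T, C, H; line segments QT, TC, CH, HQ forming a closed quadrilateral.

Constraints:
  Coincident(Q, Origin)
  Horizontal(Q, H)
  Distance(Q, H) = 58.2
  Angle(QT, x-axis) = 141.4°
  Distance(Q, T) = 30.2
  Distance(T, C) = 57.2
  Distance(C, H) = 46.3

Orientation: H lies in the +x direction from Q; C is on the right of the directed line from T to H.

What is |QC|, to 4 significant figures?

27.35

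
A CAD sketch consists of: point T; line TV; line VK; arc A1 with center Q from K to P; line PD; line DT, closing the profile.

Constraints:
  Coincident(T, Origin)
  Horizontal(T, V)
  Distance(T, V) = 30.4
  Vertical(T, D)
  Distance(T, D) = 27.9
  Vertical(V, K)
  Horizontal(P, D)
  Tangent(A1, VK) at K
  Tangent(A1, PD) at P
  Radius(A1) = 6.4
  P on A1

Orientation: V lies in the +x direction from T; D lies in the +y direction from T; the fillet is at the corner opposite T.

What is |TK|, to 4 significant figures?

37.23

T is at the origin; TV is horizontal with |TV| = 30.4 and V on the +x side, so V = (30.40, 0.000). T and D share the same x with |TD| = 27.9 and D on the +y side, so D = (0.000, 27.90). The virtual corner opposite T is at (30.40, 27.90). Tangency of A1 to VK means the radius QK is perpendicular to VK and tangency of A1 to PD means the radius QP is perpendicular to PD, with radius 6.4, so the center Q sits 6.4 in from both sides at Q = (24.00, 21.50). That places the tangent points at K = (30.40, 21.50) on VK and P = (24.00, 27.90) on PD. Then |TK| = |K − T| = 37.23.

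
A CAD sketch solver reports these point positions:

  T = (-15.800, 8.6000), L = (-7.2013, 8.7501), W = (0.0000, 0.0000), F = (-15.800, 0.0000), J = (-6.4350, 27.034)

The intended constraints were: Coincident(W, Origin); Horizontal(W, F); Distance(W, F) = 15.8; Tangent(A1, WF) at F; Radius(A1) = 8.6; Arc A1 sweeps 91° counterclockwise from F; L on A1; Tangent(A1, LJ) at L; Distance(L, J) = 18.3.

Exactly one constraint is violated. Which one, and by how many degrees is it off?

Tangent(A1, LJ) at L — off by 3.40°.

W = (0.00, 0.00) ✓; W.y = 0.00, F.y = 0.00 ✓; |WF| = 15.80 ✓; ∠(TF, FW) = 90.00° ✓; |TF| = 8.600 ✓; bearing(T→L) − bearing(T→F) = 91.00° ✓; |TL| = 8.600 ✓; ∠(TL, LJ) = 93.40° ✗; |LJ| = 18.30 ✓.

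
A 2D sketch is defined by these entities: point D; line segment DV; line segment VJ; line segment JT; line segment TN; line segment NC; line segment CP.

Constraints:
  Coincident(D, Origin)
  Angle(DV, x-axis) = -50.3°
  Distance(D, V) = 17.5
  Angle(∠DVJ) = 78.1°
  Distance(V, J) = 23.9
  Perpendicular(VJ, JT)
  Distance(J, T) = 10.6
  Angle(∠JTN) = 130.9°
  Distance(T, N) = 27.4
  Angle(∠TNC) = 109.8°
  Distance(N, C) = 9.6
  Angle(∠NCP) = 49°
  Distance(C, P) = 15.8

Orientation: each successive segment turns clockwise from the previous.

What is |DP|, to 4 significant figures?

6.242

∠TNC = 109.8° gives NC at -1.500° from the x-axis; with |NC| = 9.6, C = (4.643, 10.04). ∠NCP = 49.0° gives CP at -132.5° from the x-axis; with |CP| = 15.8, P = (-6.031, -1.607). Then |DP| = |P − D| = 6.242.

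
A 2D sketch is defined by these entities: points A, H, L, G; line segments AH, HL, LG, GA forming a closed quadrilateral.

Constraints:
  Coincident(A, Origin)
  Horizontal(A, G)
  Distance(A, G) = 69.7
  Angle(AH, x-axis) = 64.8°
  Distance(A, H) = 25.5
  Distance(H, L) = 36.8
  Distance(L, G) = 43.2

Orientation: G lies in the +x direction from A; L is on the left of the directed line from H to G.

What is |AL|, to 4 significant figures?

57.78

A is at the origin; AG is horizontal with |AG| = 69.7 and G in +x, so G = (69.7, 0). AH runs at 64.8° with |AH| = 25.5, so H = (10.86, 23.07). L is determined by |HL| = 36.8 and |LG| = 43.2 together: it lies at the intersection of circle(H, 36.8) and circle(G, 43.2). With |HG| = 63.20, the foot of the radical line on HG is 27.55 from H and the perpendicular offset is √(36.8² − 27.55²) = 24.40. Taking the left-of-HG solution: L = (45.41, 35.73).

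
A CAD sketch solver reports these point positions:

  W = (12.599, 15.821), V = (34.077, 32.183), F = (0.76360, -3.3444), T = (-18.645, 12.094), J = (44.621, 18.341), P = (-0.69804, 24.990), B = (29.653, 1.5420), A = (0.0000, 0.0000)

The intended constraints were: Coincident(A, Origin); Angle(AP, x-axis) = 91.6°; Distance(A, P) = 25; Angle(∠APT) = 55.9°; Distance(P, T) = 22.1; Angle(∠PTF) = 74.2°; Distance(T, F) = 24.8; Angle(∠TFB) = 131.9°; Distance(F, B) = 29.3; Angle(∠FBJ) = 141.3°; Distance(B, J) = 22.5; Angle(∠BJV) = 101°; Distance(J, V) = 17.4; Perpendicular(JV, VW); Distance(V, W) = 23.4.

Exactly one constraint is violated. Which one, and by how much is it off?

Distance(V, W) = 23.4 — off by 3.60.

A = (0.00, 0.00) ✓; AP at 91.60° ✓; |AP| = 25.00 ✓; ∠APT = 55.90° ✓; |PT| = 22.10 ✓; ∠PTF = 74.20° ✓; |TF| = 24.80 ✓; ∠TFB = 131.9° ✓; |FB| = 29.30 ✓; ∠FBJ = 141.3° ✓; |BJ| = 22.50 ✓; ∠BJV = 101.0° ✓; |JV| = 17.40 ✓; ∠(JV, VW) = 90.00° ✓; |VW| = 27.00 ✗.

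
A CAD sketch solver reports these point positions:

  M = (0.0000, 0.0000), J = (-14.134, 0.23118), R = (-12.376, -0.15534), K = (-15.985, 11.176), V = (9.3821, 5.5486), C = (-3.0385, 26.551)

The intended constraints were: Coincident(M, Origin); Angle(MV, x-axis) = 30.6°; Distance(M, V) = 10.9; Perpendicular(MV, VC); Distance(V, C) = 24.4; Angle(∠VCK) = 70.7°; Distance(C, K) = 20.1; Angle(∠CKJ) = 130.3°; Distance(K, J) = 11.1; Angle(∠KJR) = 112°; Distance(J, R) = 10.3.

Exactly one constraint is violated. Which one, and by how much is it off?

Distance(J, R) = 10.3 — off by 8.50.

M = (0.00, 0.00) ✓; MV at 30.60° ✓; |MV| = 10.90 ✓; ∠(MV, VC) = 90.00° ✓; |VC| = 24.40 ✓; ∠VCK = 70.70° ✓; |CK| = 20.10 ✓; ∠CKJ = 130.3° ✓; |KJ| = 11.10 ✓; ∠KJR = 112.0° ✓; |JR| = 1.800 ✗.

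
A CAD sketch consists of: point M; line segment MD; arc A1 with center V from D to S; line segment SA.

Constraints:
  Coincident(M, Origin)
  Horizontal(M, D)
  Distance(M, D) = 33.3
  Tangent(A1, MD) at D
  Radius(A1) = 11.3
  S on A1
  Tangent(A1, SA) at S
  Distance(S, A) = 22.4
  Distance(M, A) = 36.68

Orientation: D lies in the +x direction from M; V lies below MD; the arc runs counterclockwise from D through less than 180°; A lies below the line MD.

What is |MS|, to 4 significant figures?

24.10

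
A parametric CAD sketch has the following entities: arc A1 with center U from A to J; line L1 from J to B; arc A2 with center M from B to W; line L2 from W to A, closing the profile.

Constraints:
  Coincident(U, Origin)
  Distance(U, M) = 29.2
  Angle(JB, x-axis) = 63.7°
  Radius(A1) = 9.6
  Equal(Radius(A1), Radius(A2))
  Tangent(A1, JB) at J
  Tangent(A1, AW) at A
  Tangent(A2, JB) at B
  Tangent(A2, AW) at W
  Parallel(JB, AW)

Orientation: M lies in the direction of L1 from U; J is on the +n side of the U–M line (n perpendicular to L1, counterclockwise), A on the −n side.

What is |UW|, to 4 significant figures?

30.74

The slot axis is L1's direction at 63.7°, so u = (cos 63.7°, sin 63.7°) = (0.4431, 0.8965) and n = (−sin 63.7°, cos 63.7°) = (-0.8965, 0.4431). U is at the origin and M lies 29.2 along u from U, so M = 29.2·u = (12.94, 26.18). Tangency of A1 to both parallel lines with radius 9.6 puts J and A at U ± 9.6·n: J = (-8.606, 4.253), A = (8.606, -4.253). Equal radii place B and W the same way about M: B = M + 9.6·n = (4.331, 30.43), W = M − 9.6·n = (21.54, 21.92). Then |UW| = |W − U| = 30.74.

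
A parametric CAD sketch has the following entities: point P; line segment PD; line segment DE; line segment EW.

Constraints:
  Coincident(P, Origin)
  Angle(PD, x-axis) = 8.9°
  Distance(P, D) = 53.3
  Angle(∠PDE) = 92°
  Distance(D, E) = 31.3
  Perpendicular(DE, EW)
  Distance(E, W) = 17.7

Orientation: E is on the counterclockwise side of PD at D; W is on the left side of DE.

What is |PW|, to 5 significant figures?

48.628

P is at the origin; PD runs at 8.9° with length 53.3, so D = 53.3·(cos 8.9°, sin 8.9°) = (52.658, 8.2461). ∠PDE = 92.0°, so DE runs at 8.9° + (180° − 92.0°) = 96.900° from the x-axis; with |DE| = 31.3, E = D + 31.3·(cos 96.900°, sin 96.900°) = (48.898, 39.319). The perpendicularity gives EW at right angles to DE; with |EW| = 17.7 on the left of DE, W = E + 17.7·(-0.99276, -0.12014) = (31.326, 37.193). Then |PW| = |W − P| = 48.628.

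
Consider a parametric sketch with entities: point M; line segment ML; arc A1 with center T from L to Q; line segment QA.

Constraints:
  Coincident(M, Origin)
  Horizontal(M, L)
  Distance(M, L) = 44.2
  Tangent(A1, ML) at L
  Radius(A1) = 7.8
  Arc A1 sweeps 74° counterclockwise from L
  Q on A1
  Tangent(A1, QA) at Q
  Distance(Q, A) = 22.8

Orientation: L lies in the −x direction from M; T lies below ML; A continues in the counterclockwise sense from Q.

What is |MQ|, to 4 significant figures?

52.01

M is at the origin; M and L share the same y with |ML| = 44.2 and L on the −x side, so L = (-44.20, 0.000). Since A1 is tangent to ML there, TL ⟂ ML, so T = L + (0, -7.8) = (-44.20, -7.800). On A1, L sits at bearing 90° from T; a 74° counterclockwise sweep puts Q at bearing 164°, so Q = T + 7.8·(cos 164°, sin 164°) = (-51.70, -5.650). Then |MQ| = |Q − M| = 52.01.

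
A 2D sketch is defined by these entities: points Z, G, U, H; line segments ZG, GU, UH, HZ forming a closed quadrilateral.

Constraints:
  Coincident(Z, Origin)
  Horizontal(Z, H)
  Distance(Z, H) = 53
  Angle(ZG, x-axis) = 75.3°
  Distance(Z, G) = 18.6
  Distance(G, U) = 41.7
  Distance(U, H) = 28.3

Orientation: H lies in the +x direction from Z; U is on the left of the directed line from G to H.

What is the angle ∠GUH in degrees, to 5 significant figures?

92.790°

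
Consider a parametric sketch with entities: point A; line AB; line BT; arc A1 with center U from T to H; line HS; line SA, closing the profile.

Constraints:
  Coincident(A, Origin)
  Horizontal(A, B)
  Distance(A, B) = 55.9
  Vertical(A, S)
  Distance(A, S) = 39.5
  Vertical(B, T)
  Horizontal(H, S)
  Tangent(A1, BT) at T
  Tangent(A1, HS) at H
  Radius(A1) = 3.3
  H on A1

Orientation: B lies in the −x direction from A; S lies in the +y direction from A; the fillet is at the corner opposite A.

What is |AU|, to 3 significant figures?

63.9

A is at the origin; A and B share the same y with |AB| = 55.9 and B on the −x side, so B = (-55.9, 0.00). A and S share the same x with |AS| = 39.5 and S on the +y side, so S = (0.00, 39.5). The virtual corner opposite A is at (-55.9, 39.5). Since A1 is tangent to BT there, UT ⟂ BT and A1 meets HS tangentially, so UH is at right angles to HS, with radius 3.3, so the center U sits 3.3 in from both sides at U = (-52.6, 36.2). Then |AU| = |U − A| = 63.9.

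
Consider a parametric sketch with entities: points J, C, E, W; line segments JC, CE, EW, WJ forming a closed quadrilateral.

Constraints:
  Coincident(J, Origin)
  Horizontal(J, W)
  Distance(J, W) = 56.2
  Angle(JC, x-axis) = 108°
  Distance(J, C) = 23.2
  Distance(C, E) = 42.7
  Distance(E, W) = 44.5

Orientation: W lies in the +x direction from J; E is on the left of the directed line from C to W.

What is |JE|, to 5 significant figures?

49.819

J is at the origin; J and W share the same y with |JW| = 56.2 and W in +x, so W = (56.2, 0). JC runs at 108.0° with |JC| = 23.2, so C = (-7.1692, 22.065). E is determined by |CE| = 42.7 and |EW| = 44.5 together: it lies at the intersection of circle(C, 42.7) and circle(W, 44.5). With |CW| = 67.101, the foot of the radical line on CW is 32.381 from C and the perpendicular offset is √(42.7² − 32.381²) = 27.835. Taking the left-of-CW solution: E = (32.564, 37.704).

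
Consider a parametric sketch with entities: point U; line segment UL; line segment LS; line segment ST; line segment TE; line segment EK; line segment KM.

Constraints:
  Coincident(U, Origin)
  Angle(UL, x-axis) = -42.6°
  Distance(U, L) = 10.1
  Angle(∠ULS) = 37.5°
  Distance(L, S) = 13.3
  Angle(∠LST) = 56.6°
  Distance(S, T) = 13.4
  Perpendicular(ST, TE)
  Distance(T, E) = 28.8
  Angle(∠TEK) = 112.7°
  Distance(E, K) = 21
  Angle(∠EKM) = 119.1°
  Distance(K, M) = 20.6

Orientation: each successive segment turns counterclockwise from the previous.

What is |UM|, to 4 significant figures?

38.05

∠TEK = 112.7° gives EK at 20.60° from the x-axis; with |EK| = 21.0, K = (34.80, -16.50). ∠EKM = 119.1° gives KM at 81.50° from the x-axis; with |KM| = 20.6, M = (37.85, 3.878). Then |UM| = |M − U| = 38.05.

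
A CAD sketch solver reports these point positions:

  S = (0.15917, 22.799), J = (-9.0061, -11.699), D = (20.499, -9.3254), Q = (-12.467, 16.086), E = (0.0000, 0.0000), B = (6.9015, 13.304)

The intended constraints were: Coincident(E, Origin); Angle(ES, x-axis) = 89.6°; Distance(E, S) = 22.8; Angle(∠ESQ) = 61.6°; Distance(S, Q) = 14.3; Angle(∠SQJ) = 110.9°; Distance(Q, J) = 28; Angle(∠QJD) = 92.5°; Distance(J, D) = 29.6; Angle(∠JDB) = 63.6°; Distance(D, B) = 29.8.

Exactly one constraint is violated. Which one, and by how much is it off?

Distance(D, B) = 29.8 — off by 3.40.

E = (0.00, 0.00) ✓; ES at 89.60° ✓; |ES| = 22.80 ✓; ∠ESQ = 61.60° ✓; |SQ| = 14.30 ✓; ∠SQJ = 110.9° ✓; |QJ| = 28.00 ✓; ∠QJD = 92.50° ✓; |JD| = 29.60 ✓; ∠JDB = 63.60° ✓; |DB| = 26.40 ✗.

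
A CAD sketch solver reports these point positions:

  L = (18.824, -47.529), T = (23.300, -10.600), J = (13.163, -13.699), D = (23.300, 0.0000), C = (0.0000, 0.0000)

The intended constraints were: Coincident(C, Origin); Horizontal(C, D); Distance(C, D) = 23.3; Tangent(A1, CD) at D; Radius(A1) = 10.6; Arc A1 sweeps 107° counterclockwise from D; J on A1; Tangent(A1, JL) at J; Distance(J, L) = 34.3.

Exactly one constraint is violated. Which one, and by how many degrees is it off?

Tangent(A1, JL) at J — off by 7.50°.

C = (0.00, 0.00) ✓; C.y = 0.00, D.y = 0.00 ✓; |CD| = 23.30 ✓; ∠(TD, DC) = 90.00° ✓; |TD| = 10.60 ✓; bearing(T→J) − bearing(T→D) = 107.0° ✓; |TJ| = 10.60 ✓; ∠(TJ, JL) = 97.50° ✗; |JL| = 34.30 ✓.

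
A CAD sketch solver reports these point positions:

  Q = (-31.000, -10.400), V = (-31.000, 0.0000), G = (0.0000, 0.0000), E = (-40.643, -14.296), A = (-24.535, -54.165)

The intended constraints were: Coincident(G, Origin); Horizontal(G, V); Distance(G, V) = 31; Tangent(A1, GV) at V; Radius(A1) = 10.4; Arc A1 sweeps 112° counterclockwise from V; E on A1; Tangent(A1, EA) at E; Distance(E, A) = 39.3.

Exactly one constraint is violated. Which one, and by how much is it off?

Distance(E, A) = 39.3 — off by 3.70.

G = (0.00, 0.00) ✓; G.y = 0.00, V.y = 0.00 ✓; |GV| = 31.00 ✓; ∠(QV, VG) = 90.00° ✓; |QV| = 10.40 ✓; bearing(Q→E) − bearing(Q→V) = 112.0° ✓; |QE| = 10.40 ✓; ∠(QE, EA) = 90.00° ✓; |EA| = 43.00 ✗.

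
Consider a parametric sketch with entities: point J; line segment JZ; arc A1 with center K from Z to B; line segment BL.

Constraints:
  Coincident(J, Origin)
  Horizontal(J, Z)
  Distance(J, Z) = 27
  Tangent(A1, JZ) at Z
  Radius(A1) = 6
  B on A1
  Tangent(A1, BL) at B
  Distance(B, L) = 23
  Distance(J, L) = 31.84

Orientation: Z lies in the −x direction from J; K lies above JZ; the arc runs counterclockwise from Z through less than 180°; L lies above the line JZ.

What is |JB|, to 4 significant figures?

21.66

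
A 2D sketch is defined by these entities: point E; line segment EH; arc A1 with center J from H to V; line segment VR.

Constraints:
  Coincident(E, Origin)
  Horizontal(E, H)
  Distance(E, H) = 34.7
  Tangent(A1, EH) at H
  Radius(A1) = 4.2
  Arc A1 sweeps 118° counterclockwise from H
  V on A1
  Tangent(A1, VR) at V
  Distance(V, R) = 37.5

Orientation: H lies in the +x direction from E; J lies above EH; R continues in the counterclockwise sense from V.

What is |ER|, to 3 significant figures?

44.5

On A1, H sits at bearing -90° from J; a 118° counterclockwise sweep puts V at bearing 28°, so V = J + 4.2·(cos 28°, sin 28°) = (38.4, 6.17). A1 meets VR tangentially, so JV is at right angles to VR, so VR runs along (−sin 28°, cos 28°); with |VR| = 37.5, R = (20.8, 39.3). Then |ER| = |R − E| = 44.5.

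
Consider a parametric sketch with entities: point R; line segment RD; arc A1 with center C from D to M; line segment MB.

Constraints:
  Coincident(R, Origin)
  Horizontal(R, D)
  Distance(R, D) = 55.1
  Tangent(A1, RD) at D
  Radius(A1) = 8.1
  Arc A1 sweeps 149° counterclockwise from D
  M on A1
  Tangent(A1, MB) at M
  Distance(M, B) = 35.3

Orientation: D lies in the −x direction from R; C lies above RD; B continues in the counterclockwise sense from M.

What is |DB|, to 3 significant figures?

42.2

R is at the origin; R and D share the same y with |RD| = 55.1 and D on the −x side, so D = (-55.1, 0.00). The tangent condition forces CD to be normal to RD, so C = D + (0, 8.1) = (-55.1, 8.10). On A1, D sits at bearing -90° from C; a 149° counterclockwise sweep puts M at bearing 59°, so M = C + 8.1·(cos 59°, sin 59°) = (-50.9, 15.0). The tangent condition forces CM to be normal to MB, so MB runs along (−sin 59°, cos 59°); with |MB| = 35.3, B = (-81.2, 33.2). Then |DB| = |B − D| = 42.2.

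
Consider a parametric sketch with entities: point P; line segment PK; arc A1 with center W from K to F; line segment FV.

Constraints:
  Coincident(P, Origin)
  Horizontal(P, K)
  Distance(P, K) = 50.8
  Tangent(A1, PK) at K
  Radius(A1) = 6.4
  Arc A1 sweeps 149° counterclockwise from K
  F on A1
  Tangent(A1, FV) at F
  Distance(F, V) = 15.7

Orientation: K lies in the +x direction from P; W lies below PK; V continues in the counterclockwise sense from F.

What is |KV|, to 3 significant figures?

22.4

P is at the origin; PK is horizontal with |PK| = 50.8 and K on the +x side, so K = (50.8, 0.00). Tangency of A1 to PK means the radius WK is perpendicular to PK, so W = K + (0, -6.4) = (50.8, -6.40). On A1, K sits at bearing 90° from W; a 149° counterclockwise sweep puts F at bearing 239°, so F = W + 6.4·(cos 239°, sin 239°) = (47.5, -11.9). The tangent condition forces WF to be normal to FV, so FV runs along (−sin 239°, cos 239°); with |FV| = 15.7, V = (61.0, -20.0). Then |KV| = |V − K| = 22.4.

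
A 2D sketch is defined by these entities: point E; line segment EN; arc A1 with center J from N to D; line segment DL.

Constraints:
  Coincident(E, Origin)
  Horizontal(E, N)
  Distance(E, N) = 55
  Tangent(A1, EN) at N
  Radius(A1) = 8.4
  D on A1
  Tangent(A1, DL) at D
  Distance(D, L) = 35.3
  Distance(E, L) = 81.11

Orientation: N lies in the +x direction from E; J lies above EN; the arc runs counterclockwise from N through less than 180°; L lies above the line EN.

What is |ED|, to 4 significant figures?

63.64

E is at the origin; E and N share the same y with |EN| = 55.0 and N on the +x side, so N = (55.00, 0.000). Since A1 is tangent to EN there, JN ⟂ EN, so J = N + (0, 8.4) = (55.00, 8.400). Since JD ⟂ DL (tangency), |JL| = √(8.4² + 35.3²) = 36.29 regardless of where D sits on A1. So L lies on both circle(E, 81.11) and circle(J, 36.29); the above-EN intersection is L = (69.62, 41.61). D is the foot of the tangent from L: D = (63.26, 6.886).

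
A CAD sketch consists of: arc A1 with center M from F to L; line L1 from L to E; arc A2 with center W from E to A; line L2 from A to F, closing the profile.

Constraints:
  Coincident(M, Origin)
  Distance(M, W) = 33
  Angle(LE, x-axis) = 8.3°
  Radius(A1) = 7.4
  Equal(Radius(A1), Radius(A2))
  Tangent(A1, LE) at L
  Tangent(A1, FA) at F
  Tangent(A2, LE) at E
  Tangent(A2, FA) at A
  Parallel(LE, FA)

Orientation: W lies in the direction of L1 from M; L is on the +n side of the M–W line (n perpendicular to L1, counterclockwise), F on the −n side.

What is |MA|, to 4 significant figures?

33.82

The slot axis is L1's direction at 8.3°, so u = (cos 8.3°, sin 8.3°) = (0.9895, 0.1444) and n = (−sin 8.3°, cos 8.3°) = (-0.1444, 0.9895). M is at the origin and W lies 33.0 along u from M, so W = 33.0·u = (32.65, 4.764). Tangency of A1 to both parallel lines with radius 7.4 puts L and F at M ± 7.4·n: L = (-1.068, 7.322), F = (1.068, -7.322). Equal radii place E and A the same way about W: E = W + 7.4·n = (31.59, 12.09), A = W − 7.4·n = (33.72, -2.559). Then |MA| = |A − M| = 33.82.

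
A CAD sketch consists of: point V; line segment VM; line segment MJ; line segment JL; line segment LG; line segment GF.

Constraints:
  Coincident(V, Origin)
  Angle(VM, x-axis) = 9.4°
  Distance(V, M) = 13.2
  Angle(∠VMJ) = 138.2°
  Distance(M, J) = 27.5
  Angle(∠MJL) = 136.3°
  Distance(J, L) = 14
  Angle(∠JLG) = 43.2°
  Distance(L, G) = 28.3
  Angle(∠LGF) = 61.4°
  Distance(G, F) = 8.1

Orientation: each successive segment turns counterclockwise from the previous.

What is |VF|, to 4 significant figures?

23.99

∠JLG = 43.2° gives LG at -128.3° from the x-axis; with |LG| = 28.3, G = (11.52, 15.33). ∠LGF = 61.4° gives GF at -9.700° from the x-axis; with |GF| = 8.1, F = (19.50, 13.96). Then |VF| = |F − V| = 23.99.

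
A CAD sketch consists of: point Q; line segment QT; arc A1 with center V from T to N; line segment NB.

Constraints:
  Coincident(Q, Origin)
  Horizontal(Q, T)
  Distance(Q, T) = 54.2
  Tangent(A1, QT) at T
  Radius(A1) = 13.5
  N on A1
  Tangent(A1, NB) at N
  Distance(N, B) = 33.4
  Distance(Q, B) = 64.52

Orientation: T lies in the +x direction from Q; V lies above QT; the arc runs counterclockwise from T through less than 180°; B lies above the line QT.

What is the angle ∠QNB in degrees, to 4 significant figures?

69.27°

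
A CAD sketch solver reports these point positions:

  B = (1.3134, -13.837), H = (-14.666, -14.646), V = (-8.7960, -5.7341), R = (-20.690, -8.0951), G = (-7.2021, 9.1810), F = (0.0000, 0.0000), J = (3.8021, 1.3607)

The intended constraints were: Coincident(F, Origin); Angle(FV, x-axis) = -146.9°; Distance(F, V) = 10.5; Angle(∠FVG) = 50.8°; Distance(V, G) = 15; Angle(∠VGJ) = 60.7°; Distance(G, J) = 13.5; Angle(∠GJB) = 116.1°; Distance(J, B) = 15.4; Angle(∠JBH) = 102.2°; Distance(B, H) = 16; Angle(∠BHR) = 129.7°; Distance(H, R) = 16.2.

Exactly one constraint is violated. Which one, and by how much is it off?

Distance(H, R) = 16.2 — off by 7.30.

F = (0.00, 0.00) ✓; FV at -146.9° ✓; |FV| = 10.50 ✓; ∠FVG = 50.80° ✓; |VG| = 15.00 ✓; ∠VGJ = 60.70° ✓; |GJ| = 13.50 ✓; ∠GJB = 116.1° ✓; |JB| = 15.40 ✓; ∠JBH = 102.2° ✓; |BH| = 16.00 ✓; ∠BHR = 129.7° ✓; |HR| = 8.900 ✗.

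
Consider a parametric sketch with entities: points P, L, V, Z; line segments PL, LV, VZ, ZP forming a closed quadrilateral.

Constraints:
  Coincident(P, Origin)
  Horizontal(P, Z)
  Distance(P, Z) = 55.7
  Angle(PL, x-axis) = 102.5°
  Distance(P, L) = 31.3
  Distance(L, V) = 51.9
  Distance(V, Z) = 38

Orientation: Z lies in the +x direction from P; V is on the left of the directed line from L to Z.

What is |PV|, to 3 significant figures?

57.7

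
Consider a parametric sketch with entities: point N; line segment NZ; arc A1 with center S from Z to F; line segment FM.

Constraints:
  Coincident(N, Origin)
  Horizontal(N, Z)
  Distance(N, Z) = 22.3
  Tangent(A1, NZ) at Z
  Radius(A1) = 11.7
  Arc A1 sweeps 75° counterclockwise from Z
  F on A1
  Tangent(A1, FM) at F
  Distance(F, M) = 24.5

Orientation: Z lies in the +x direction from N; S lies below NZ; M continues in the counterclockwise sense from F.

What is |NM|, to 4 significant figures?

32.67

N is at the origin; NZ is horizontal with |NZ| = 22.3 and Z on the +x side, so Z = (22.30, 0.000). The tangent condition forces SZ to be normal to NZ, so S = Z + (0, -11.7) = (22.30, -11.70). On A1, Z sits at bearing 90° from S; a 75° counterclockwise sweep puts F at bearing 165°, so F = S + 11.7·(cos 165°, sin 165°) = (11.00, -8.672). Tangency of A1 to FM means the radius SF is perpendicular to FM, so FM runs along (−sin 165°, cos 165°); with |FM| = 24.5, M = (4.658, -32.34). Then |NM| = |M − N| = 32.67.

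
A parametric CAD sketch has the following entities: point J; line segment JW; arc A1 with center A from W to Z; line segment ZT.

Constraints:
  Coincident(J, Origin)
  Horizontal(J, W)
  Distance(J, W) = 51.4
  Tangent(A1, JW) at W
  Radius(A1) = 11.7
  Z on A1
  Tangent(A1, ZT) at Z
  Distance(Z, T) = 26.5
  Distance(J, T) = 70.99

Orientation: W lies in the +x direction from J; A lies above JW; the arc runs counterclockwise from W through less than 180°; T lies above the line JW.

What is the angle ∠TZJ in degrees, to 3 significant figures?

93.2°

J is at the origin; J and W share the same y with |JW| = 51.4 and W on the +x side, so W = (51.4, 0.00). A1 meets JW tangentially, so AW is at right angles to JW, so A = W + (0, 11.7) = (51.4, 11.7). Since AZ ⟂ ZT (tangency), |AT| = √(11.7² + 26.5²) = 29.0 regardless of where Z sits on A1. So T lies on both circle(J, 70.99) and circle(A, 29.0); the above-JW intersection is T = (58.9, 39.7). Z is the foot of the tangent from T: Z = (63.0, 13.5).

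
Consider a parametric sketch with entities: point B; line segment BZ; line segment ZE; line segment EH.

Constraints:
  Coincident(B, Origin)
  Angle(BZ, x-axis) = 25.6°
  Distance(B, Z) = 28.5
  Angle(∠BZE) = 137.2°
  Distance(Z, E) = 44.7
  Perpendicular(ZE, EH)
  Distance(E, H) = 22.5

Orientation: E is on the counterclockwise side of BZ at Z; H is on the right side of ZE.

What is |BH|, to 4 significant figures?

77.83

B is at the origin; BZ runs at 25.6° with length 28.5, so Z = 28.5·(cos 25.6°, sin 25.6°) = (25.70, 12.31). ∠BZE = 137.2°, so ZE runs at 25.6° + (180° − 137.2°) = 68.40° from the x-axis; with |ZE| = 44.7, E = Z + 44.7·(cos 68.40°, sin 68.40°) = (42.16, 53.88). ZE ⟂ EH; with |EH| = 22.5 on the right of ZE, H = E + 22.5·(0.9298, -0.3681) = (63.08, 45.59). Then |BH| = |H − B| = 77.83.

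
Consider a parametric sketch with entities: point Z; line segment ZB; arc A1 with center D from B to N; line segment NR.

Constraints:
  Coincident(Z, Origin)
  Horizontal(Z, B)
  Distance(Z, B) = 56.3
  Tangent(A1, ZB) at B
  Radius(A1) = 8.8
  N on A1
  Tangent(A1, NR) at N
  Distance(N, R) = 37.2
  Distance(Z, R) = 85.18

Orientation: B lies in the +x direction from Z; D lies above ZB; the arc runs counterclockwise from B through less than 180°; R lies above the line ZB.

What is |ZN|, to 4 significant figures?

65.20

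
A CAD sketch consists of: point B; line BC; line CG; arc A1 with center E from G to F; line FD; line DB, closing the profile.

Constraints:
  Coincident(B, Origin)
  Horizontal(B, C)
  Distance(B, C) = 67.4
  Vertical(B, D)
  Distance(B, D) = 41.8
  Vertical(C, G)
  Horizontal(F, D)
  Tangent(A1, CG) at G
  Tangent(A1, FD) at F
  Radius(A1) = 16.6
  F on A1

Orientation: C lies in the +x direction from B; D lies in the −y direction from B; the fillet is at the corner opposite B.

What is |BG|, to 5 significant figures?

71.957

B is at the origin; B and C share the same y with |BC| = 67.4 and C on the +x side, so C = (67.400, 0.0000). B and D share the same x with |BD| = 41.8 and D on the −y side, so D = (0.0000, -41.800). The virtual corner opposite B is at (67.400, -41.800). Since A1 is tangent to CG there, EG ⟂ CG and since A1 is tangent to FD there, EF ⟂ FD, with radius 16.6, so the center E sits 16.6 in from both sides at E = (50.800, -25.200). That places the tangent points at G = (67.400, -25.200) on CG and F = (50.800, -41.800) on FD. Then |BG| = |G − B| = 71.957.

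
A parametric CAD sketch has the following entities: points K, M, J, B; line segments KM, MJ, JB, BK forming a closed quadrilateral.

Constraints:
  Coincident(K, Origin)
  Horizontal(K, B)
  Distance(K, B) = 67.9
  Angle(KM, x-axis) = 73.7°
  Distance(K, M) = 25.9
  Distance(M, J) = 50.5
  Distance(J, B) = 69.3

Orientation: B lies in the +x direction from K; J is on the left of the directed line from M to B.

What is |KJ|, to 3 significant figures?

74.9

K is at the origin; KB is horizontal with |KB| = 67.9 and B in +x, so B = (67.9, 0). KM runs at 73.7° with |KM| = 25.9, so M = (7.27, 24.9). J is determined by |MJ| = 50.5 and |JB| = 69.3 together: it lies at the intersection of circle(M, 50.5) and circle(B, 69.3). With |MB| = 65.5, the foot of the radical line on MB is 15.6 from M and the perpendicular offset is √(50.5² − 15.6²) = 48.0. Taking the left-of-MB solution: J = (39.9, 63.4).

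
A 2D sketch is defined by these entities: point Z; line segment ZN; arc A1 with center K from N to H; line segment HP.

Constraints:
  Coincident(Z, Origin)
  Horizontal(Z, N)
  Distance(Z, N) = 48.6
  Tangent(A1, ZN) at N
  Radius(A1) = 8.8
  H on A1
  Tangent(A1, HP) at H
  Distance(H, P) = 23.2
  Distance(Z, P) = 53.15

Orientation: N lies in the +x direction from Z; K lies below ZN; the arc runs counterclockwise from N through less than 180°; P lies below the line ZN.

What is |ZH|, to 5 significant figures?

40.972

Checks: Z.y = 0.00, N.y = 0.00 ✓; |KH| = 8.800 ✓; ∠(KH, HP) = 90.00° ✓; |HP| = 23.20 ✓; |ZP| = 53.15 ✓.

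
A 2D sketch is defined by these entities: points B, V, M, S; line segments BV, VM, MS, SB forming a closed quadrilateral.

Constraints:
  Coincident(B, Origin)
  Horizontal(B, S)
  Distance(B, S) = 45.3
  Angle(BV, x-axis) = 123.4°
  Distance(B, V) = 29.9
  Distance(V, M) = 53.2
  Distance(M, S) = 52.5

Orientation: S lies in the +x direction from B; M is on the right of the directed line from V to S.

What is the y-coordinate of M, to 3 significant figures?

-25.8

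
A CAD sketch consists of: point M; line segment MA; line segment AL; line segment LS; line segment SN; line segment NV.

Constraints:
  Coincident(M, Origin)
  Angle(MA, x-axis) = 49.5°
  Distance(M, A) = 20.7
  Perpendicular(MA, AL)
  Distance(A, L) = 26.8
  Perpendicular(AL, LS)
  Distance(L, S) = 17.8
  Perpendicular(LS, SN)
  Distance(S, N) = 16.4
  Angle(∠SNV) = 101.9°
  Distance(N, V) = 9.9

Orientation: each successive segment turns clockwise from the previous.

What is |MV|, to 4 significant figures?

15.11

M is at the origin; MA runs at 49.5° with length 20.7, so A = (13.44, 15.74). The perpendicularity gives AL at right angles to MA, so AL runs at -40.50°; with |AL| = 26.8, L = (33.82, -1.665). AL ⟂ LS, so LS runs at -130.5°; with |LS| = 17.8, S = (22.26, -15.20). The perpendicularity gives SN at right angles to LS, so SN runs at 139.5°; with |SN| = 16.4, N = (9.792, -4.549). ∠SNV = 101.9° gives NV at 61.40° from the x-axis; with |NV| = 9.9, V = (14.53, 4.143). Then |MV| = |V − M| = 15.11.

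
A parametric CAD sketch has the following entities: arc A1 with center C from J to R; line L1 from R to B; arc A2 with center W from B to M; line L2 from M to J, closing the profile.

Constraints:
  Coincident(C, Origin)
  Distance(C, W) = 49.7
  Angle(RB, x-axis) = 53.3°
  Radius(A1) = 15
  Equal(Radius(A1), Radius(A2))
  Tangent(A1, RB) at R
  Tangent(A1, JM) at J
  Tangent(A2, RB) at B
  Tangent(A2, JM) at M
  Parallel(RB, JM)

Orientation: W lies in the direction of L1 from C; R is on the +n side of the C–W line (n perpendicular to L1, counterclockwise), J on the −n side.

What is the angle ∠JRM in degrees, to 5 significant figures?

58.884°

The slot axis is L1's direction at 53.3°, so u = (cos 53.3°, sin 53.3°) = (0.59763, 0.80178) and n = (−sin 53.3°, cos 53.3°) = (-0.80178, 0.59763). C is at the origin and W lies 49.7 along u from C, so W = 49.7·u = (29.702, 39.848). Tangency of A1 to both parallel lines with radius 15.0 puts R and J at C ± 15.0·n: R = (-12.027, 8.9644), J = (12.027, -8.9644). Equal radii place B and M the same way about W: B = W + 15.0·n = (17.675, 48.813), M = W − 15.0·n = (41.729, 30.884). Then cos ∠JRM = RJ·RM / (|RJ||RM|), giving 58.884°.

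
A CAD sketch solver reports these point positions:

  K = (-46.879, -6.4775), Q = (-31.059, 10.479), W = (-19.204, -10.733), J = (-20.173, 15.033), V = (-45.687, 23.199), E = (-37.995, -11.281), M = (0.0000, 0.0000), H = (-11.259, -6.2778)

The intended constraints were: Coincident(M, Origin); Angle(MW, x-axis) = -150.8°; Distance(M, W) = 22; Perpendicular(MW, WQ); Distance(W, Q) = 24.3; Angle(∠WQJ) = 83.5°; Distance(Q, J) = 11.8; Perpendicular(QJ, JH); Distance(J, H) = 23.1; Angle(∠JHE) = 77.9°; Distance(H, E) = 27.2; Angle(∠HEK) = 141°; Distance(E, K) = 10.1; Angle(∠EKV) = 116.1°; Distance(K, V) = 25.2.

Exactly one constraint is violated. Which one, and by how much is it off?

Distance(K, V) = 25.2 — off by 4.50.

M = (0.00, 0.00) ✓; MW at -150.8° ✓; |MW| = 22.00 ✓; ∠(MW, WQ) = 90.00° ✓; |WQ| = 24.30 ✓; ∠WQJ = 83.50° ✓; |QJ| = 11.80 ✓; ∠(QJ, JH) = 90.00° ✓; |JH| = 23.10 ✓; ∠JHE = 77.90° ✓; |HE| = 27.20 ✓; ∠HEK = 141.0° ✓; |EK| = 10.10 ✓; ∠EKV = 116.1° ✓; |KV| = 29.70 ✗.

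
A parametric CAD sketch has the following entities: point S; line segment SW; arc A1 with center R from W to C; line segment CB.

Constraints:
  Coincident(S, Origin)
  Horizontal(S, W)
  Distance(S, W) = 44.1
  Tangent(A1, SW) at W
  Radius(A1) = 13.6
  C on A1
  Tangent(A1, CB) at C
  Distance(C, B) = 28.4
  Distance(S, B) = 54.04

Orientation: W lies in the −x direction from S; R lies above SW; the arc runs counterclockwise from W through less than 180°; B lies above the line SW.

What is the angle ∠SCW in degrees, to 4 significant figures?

107.1°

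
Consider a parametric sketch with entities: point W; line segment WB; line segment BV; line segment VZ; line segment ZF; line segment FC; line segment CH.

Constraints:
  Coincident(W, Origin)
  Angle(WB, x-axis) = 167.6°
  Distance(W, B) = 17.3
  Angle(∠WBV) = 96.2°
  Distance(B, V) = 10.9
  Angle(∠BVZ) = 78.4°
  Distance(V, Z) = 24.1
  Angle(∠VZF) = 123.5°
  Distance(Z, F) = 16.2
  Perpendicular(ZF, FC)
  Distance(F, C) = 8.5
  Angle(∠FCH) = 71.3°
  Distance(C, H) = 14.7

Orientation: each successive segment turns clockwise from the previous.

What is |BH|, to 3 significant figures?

21.1

W is at the origin; WB runs at 167.6° with length 17.3, so B = (-16.9, 3.71). ∠WBV = 96.2° gives BV at 83.8° from the x-axis; with |BV| = 10.9, V = (-15.7, 14.6). ∠BVZ = 78.4° gives VZ at -17.8° from the x-axis; with |VZ| = 24.1, Z = (7.23, 7.18). ∠VZF = 123.5° gives ZF at -74.3° from the x-axis; with |ZF| = 16.2, F = (11.6, -8.41). The perpendicularity gives FC at right angles to ZF, so FC runs at -164°; with |FC| = 8.5, C = (3.43, -10.7). ∠FCH = 71.3° gives CH at 87.0° from the x-axis; with |CH| = 14.7, H = (4.20, 3.97). Then |BH| = |H − B| = 21.1.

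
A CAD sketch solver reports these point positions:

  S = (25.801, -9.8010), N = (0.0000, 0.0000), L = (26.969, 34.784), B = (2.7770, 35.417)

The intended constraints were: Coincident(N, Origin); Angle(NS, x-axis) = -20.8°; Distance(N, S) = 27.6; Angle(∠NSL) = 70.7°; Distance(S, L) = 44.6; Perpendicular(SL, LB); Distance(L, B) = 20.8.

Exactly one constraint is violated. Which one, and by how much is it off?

Distance(L, B) = 20.8 — off by 3.40.

N = (0.00, 0.00) ✓; NS at -20.80° ✓; |NS| = 27.60 ✓; ∠NSL = 70.70° ✓; |SL| = 44.60 ✓; ∠(SL, LB) = 90.00° ✓; |LB| = 24.20 ✗.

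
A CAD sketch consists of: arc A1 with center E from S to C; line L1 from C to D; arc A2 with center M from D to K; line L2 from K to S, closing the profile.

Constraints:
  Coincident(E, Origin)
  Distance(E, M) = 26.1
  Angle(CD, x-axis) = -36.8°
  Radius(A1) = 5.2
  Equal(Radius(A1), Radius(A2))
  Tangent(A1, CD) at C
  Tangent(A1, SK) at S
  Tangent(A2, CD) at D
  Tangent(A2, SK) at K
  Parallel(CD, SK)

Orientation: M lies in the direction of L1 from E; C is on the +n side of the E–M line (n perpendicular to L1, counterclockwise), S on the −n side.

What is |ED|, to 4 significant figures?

26.61

The slot axis is L1's direction at -36.8°, so u = (cos -36.8°, sin -36.8°) = (0.8007, -0.5990) and n = (−sin -36.8°, cos -36.8°) = (0.5990, 0.8007). E is at the origin and M lies 26.1 along u from E, so M = 26.1·u = (20.90, -15.63). Tangency of A1 to both parallel lines with radius 5.2 puts C and S at E ± 5.2·n: C = (3.115, 4.164), S = (-3.115, -4.164). Equal radii place D and K the same way about M: D = M + 5.2·n = (24.01, -11.47), K = M − 5.2·n = (17.78, -19.80). Then |ED| = |D − E| = 26.61.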